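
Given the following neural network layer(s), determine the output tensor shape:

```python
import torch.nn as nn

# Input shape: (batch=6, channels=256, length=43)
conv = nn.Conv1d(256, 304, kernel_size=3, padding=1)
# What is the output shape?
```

Input: (6, 256, 43) -> Output: (6, 304, 43)

Answer: (6, 304, 43)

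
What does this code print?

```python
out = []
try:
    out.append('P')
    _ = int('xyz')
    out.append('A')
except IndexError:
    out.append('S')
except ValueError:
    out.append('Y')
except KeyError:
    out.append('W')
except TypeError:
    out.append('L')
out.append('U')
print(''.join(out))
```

Execution trace: 'P' (try body) → 'Y' (except ValueError) → 'U' (after the try/except). Output: PYU

Answer: PYU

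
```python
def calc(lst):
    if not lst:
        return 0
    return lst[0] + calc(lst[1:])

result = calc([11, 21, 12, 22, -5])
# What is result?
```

11 + 21 + 12 + 22 + (-5) + 0 = 61

Answer: 61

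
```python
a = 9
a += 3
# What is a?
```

Trace:
`a = 9` → a = 9
`a += 3` → a = 12
So a = 12

Answer: 12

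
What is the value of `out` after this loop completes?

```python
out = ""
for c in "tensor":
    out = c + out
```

Reverse 'tensor'
`out` takes the values: "" → "t" → "et" → "net" → "snet" → "osnet" → "rosnet"

Answer: "rosnet"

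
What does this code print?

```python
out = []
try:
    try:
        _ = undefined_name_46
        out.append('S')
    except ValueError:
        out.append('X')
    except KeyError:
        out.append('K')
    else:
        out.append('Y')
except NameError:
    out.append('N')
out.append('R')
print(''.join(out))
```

Execution trace: 'N' (outer except NameError) → 'R' (after the try/except). Output: NR

Answer: NR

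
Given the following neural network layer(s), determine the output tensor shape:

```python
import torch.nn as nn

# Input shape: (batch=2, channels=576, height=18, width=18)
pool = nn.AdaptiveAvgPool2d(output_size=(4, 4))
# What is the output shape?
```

Input: (2, 576, 18, 18) -> Output: (2, 576, 4, 4)

Answer: (2, 576, 4, 4)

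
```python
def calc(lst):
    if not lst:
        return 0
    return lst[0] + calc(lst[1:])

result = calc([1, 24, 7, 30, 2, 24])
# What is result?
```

1 + 24 + 7 + 30 + 2 + 24 + 0 = 88

Answer: 88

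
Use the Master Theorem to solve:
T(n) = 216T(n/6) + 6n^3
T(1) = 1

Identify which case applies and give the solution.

a=216, b=6, f(n)=6n^3. log_6(216) = 3. Since c=3 = 3, Case 2 applies: T(n) = Θ(n^log_b(a) · log n) = O(n^3 log n).

Answer: O(n^3 log n) - Case 2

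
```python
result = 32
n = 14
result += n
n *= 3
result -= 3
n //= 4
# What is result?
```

Trace:
`result = 32` → result = 32
`n = 14` → n = 14
`result += n` → result = 46
`n *= 3` → n = 42
`result -= 3` → result = 43
`n //= 4` → n = 10
So result = 43

Answer: 43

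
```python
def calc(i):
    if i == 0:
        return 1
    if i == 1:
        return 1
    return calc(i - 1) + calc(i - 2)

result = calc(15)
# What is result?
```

Build up from base cases: calc(0)=1, calc(1)=1, calc(2)=2, calc(3)=3, calc(4)=5, calc(5)=8, calc(6)=13, ..., calc(15)=987

Answer: 987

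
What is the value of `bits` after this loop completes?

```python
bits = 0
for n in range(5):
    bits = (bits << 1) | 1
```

Build 5 consecutive 1-bits: 0b11111
`bits` takes the values: 0 → 1 → 3 → 7 → 15 → 31

Answer: 31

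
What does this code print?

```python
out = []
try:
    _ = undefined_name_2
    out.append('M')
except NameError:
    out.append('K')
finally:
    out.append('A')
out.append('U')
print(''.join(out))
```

Execution trace: 'K' (except NameError) → 'A' (finally) → 'U' (after the try/except). Output: KAU

Answer: KAU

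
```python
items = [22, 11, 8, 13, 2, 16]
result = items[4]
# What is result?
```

Trace:
`items = [22, 11, 8, 13, 2, 16]` → items = [22, 11, 8, 13, 2, 16]
`result = items[4]` → result = 2
So result = 2

Answer: 2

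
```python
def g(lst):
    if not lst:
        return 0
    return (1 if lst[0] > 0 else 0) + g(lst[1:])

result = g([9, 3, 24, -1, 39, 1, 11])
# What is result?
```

Count of positive elements in [9, 3, 24, -1, 39, 1, 11] = 6

Answer: 6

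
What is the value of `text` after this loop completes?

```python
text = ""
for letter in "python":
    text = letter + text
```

Reverse 'python'
`text` takes the values: "" → "p" → "yp" → "typ" → "htyp" → "ohtyp" → "nohtyp"

Answer: "nohtyp"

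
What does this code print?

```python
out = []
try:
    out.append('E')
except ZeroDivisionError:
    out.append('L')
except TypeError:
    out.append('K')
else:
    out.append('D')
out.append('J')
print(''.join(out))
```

Execution trace: 'E' (try body, no exception) → 'D' (else) → 'J' (after the try/except). Output: EDJ

Answer: EDJ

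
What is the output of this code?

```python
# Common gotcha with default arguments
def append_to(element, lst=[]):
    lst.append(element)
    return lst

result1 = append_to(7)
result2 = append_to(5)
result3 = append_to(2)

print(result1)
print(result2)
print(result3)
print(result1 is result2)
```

Key concept: mutable default argument gotcha.
Step by step:
`result1 = append_to(7)` → result1 = [7]
`result2 = append_to(5)` → result1 = [7, 5] (same object as result2); result2 = [7, 5] (same object as result1)
`result3 = append_to(2)` → result1 = [7, 5, 2] (same object as result2, result3); result2 = [7, 5, 2] (same object as result1, result3); result3 = [7, 5, 2] (same object as result1, result2)
`print(result1)` → prints [7, 5, 2]
`print(result2)` → prints [7, 5, 2]
`print(result3)` → prints [7, 5, 2]
`print(result1 is result2)` → prints True

Answer:
[7, 5, 2]
[7, 5, 2]
[7, 5, 2]
True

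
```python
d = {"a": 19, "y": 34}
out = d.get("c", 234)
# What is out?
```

Trace:
`d = {"a": 19, "y": 34}` → d = {'a': 19, 'y': 34}
`out = d.get("c", 234)` → out = 234
So out = 234

Answer: 234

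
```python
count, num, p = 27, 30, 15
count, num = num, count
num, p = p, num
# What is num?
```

Trace:
`count, num, p = 27, 30, 15` → count = 27; num = 30; p = 15
`count, num = num, count` → count = 30; num = 27
`num, p = p, num` → num = 15; p = 27
So num = 15

Answer: 15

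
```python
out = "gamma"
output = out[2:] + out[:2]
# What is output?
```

Trace:
`out = "gamma"` → out = 'gamma'
`output = out[2:] + out[:2]` → output = 'mmaga'
So output = 'mmaga'

Answer: 'mmaga'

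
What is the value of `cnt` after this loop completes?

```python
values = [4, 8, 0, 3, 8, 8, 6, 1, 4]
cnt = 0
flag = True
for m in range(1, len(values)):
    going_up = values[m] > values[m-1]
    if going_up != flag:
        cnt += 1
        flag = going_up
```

Count direction changes in [4, 8, 0, 3, 8, 8, 6, 1, 4]
`cnt` takes the values: 0 → 1 → 2 → 3 → 4

Answer: 4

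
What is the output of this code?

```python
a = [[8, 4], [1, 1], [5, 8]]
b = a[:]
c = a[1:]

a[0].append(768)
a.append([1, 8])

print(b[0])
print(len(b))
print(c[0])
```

Key concept: slice with nested mutation.
Step by step:
`a = [[8, 4], [1, 1], [5, 8]]` → a = [[8, 4], [1, 1], [5, 8]]
`b = a[:]` → b = [[8, 4], [1, 1], [5, 8]]
`c = a[1:]` → c = [[1, 1], [5, 8]]
`a[0].append(768)` → a = [[8, 4, 768], [1, 1], [5, 8]]; b = [[8, 4, 768], [1, 1], [5, 8]]
`a.append([1, 8])` → a = [[8, 4, 768], [1, 1], [5, 8], [1, 8]]
`print(b[0])` → prints [8, 4, 768]
`print(len(b))` → prints 3
`print(c[0])` → prints [1, 1]

Answer:
[8, 4, 768]
3
[1, 1]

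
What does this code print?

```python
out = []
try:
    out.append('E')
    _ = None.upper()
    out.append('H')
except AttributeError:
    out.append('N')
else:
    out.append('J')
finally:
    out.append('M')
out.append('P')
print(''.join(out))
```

Execution trace: 'E' (try body) → 'N' (except AttributeError) → 'M' (finally) → 'P' (after the try/except). Output: ENMP

Answer: ENMP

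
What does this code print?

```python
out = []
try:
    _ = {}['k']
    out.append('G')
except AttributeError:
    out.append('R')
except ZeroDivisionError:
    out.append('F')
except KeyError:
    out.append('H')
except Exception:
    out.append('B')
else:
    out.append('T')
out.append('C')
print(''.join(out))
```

Execution trace: 'H' (except KeyError) → 'C' (after the try/except). Output: HC

Answer: HC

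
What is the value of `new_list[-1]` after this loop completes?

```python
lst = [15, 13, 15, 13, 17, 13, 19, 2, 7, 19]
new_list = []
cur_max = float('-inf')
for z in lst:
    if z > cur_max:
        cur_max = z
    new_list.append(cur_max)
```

Running max ends at 19
`new_list` takes the values: [] → [15] → [15, 15] → [15, 15, 15] → [15, 15, 15, 15] → [15, 15, 15, 15, 17] → [15, 15, 15, 15, 17, 17] → [15, 15, 15, 15, 17, 17, 19] → [15, 15, 15, 15, 17, 17, 19, 19] → [15, 15, 15, 15, 17, 17, 19, 19, 19] → [15, 15, 15, 15, 17, 17, 19, 19, 19, 19]
So `new_list[-1]` = 19

Answer: 19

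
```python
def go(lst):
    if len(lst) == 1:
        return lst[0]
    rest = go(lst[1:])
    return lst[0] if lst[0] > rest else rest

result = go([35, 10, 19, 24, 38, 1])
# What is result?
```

Recursive max over [35, 10, 19, 24, 38, 1] = 38

Answer: 38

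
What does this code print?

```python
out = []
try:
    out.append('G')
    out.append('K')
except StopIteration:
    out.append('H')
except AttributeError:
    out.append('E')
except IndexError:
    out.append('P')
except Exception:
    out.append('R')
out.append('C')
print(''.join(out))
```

Execution trace: 'G' (try body) → 'K' (try body, no exception) → 'C' (after the try/except). Output: GKC

Answer: GKC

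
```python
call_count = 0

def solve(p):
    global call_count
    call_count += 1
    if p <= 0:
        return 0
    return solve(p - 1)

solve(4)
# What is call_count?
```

Linear recursion stepping by 1: 5 calls from p=4 down to ≤0.

Answer: 5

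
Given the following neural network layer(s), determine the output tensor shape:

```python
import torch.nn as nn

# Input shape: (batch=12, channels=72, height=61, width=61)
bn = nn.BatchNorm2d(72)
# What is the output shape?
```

Input: (12, 72, 61, 61) -> Output: (12, 72, 61, 61)

Answer: (12, 72, 61, 61)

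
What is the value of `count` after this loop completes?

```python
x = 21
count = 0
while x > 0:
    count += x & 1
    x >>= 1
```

Count set bits in 21 (binary: 0b10101)
`count` takes the values: 0 → 1 → 2 → 3

Answer: 3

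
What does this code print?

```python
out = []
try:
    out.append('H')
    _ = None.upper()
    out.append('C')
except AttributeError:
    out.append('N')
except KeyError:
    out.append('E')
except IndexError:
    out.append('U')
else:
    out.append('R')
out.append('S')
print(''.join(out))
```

Execution trace: 'H' (try body) → 'N' (except AttributeError) → 'S' (after the try/except). Output: HNS

Answer: HNS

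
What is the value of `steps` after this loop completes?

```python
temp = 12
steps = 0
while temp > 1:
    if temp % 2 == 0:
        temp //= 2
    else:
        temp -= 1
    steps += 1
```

Steps to reduce 12 to 1
`steps` takes the values: 0 → 1 → 2 → 3 → 4

Answer: 4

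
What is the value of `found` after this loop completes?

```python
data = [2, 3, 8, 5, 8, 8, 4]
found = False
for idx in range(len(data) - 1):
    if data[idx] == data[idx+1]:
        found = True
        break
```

Check consecutive duplicates in [2, 3, 8, 5, 8, 8, 4]
`found` takes the values: False → True

Answer: True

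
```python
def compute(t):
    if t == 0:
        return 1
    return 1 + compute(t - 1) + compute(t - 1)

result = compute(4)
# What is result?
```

compute(t) = 1 + 2·compute(t-1), compute(0)=1. Closed form: (1+1)·2^4 - 1 = 31.

Answer: 31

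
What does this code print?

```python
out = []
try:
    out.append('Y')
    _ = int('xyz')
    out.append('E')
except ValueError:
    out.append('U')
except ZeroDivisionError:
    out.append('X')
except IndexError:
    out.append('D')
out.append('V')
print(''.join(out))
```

Execution trace: 'Y' (try body) → 'U' (except ValueError) → 'V' (after the try/except). Output: YUV

Answer: YUV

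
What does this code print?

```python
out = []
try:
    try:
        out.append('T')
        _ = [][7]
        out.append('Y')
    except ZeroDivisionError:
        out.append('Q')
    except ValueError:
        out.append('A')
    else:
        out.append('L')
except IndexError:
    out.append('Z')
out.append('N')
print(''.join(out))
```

Execution trace: 'T' (try body) → 'Z' (outer except IndexError) → 'N' (after the try/except). Output: TZN

Answer: TZN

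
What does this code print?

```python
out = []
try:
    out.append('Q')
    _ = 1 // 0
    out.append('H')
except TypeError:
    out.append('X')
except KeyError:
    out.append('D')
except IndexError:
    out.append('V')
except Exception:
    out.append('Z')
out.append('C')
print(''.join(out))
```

Execution trace: 'Q' (try body) → 'Z' (except Exception) → 'C' (after the try/except). Output: QZC

Answer: QZC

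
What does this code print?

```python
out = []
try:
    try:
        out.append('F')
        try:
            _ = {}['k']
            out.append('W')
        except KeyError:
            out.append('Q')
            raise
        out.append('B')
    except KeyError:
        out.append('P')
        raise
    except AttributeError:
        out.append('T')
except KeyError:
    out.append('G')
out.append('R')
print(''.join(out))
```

Execution trace: 'F' (try body) → 'Q' (inner except KeyError) → 'P' (except KeyError) → 'G' (outer except KeyError) → 'R' (after the try/except). Output: FQPGR

Answer: FQPGR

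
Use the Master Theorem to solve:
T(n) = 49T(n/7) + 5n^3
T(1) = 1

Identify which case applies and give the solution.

a=49, b=7, f(n)=5n^3. log_7(49) = 2. Since c=3 > 2 and the regularity condition holds (49(n/7)^3 = (49/7^3)n^3 with 49/7^3 < 1), Case 3 applies: T(n) = Θ(f(n)) = O(n^3).

Answer: O(n^3) - Case 3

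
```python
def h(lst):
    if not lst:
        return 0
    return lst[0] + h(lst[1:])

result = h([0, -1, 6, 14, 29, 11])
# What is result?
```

0 + (-1) + 6 + 14 + 29 + 11 + 0 = 59

Answer: 59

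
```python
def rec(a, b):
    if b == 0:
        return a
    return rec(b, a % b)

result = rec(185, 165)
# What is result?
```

rec(185, 165) -> rec(165, 20) -> rec(20, 5) -> rec(5, 0) -> 5

Answer: 5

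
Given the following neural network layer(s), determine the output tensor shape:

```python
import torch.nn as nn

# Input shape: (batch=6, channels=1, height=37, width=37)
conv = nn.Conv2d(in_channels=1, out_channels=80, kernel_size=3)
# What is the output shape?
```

Input: (6, 1, 37, 37) -> Output: (6, 80, 35, 35)

Answer: (6, 80, 35, 35)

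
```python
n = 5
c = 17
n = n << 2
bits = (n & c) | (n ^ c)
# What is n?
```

Trace:
`n = 5` → n = 5
`c = 17` → c = 17
`n = n << 2` → n = 20
`bits = (n & c) | (n ^ c)` → bits = 21
So n = 20

Answer: 20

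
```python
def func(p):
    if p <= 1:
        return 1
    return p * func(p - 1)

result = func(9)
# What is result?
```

func(9) = 9 * 8 * 7 * 6 * 5 * 4 * 3 * 2 * 1 = 362880

Answer: 362880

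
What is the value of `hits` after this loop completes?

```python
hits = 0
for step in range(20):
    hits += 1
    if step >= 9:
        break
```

Loop breaks when step reaches 9, hits is 10
`hits` takes the values: 0 → 1 → 2 → 3 → 4 → 5 → 6 → 7 → 8 → 9 → 10

Answer: 10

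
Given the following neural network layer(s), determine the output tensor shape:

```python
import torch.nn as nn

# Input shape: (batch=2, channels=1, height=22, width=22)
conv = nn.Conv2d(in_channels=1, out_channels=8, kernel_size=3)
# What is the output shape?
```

Input: (2, 1, 22, 22) -> Output: (2, 8, 20, 20)

Answer: (2, 8, 20, 20)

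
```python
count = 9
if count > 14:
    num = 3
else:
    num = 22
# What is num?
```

Trace:
`count = 9` → count = 9
`if count > 14: ...` → count > 14 is False, take else branch → num = 22
So num = 22

Answer: 22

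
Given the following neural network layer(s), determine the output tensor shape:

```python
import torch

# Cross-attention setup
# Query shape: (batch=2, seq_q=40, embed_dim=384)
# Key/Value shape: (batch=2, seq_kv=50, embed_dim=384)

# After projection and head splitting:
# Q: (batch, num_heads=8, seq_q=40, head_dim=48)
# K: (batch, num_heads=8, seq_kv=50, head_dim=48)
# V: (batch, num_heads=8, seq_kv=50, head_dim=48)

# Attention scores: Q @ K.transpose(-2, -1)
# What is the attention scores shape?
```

Input: (2, 40, 384) -> Output: (2, 8, 40, 50)

Answer: (2, 8, 40, 50)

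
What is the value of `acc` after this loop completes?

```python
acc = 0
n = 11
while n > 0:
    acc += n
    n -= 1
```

Sum 11 down to 1
`acc` takes the values: 0 → 11 → 21 → 30 → 38 → 45 → 51 → 56 → 60 → 63 → 65 → 66

Answer: 66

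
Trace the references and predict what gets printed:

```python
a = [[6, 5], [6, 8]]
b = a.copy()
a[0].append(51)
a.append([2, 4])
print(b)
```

Key concept: shallow copy with nested lists.
Step by step:
`a = [[6, 5], [6, 8]]` → a = [[6, 5], [6, 8]]
`b = a.copy()` → b = [[6, 5], [6, 8]]
`a[0].append(51)` → a = [[6, 5, 51], [6, 8]]; b = [[6, 5, 51], [6, 8]]
`a.append([2, 4])` → a = [[6, 5, 51], [6, 8], [2, 4]]
`print(b)` → prints [[6, 5, 51], [6, 8]]

Answer: [[6, 5, 51], [6, 8]]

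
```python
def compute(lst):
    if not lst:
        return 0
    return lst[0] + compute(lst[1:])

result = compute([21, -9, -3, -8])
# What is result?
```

21 + (-9) + (-3) + (-8) + 0 = 1

Answer: 1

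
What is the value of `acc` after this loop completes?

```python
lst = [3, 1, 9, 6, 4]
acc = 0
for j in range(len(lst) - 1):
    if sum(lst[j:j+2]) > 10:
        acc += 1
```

Count windows with sum > 10
`acc` takes the values: 0 → 1

Answer: 1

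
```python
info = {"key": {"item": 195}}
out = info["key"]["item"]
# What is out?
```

Trace:
`info = {"key": {"item": 195}}` → info = {'key': {'item': 195}}
`out = info["key"]["item"]` → out = 195
So out = 195

Answer: 195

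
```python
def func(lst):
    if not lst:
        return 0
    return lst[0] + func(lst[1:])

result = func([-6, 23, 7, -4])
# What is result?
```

(-6) + 23 + 7 + (-4) + 0 = 20

Answer: 20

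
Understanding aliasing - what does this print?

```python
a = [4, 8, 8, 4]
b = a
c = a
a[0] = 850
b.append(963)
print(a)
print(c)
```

Key concept: multiple aliases.
Step by step:
`a = [4, 8, 8, 4]` → a = [4, 8, 8, 4]
`b = a` → b = [4, 8, 8, 4] (same object as a)
`c = a` → c = [4, 8, 8, 4] (same object as a, b)
`a[0] = 850` → a = [850, 8, 8, 4] (same object as b, c); b = [850, 8, 8, 4] (same object as a, c); c = [850, 8, 8, 4] (same object as a, b)
`b.append(963)` → a = [850, 8, 8, 4, 963] (same object as b, c); b = [850, 8, 8, 4, 963] (same object as a, c); c = [850, 8, 8, 4, 963] (same object as a, b)
`print(a)` → prints [850, 8, 8, 4, 963]
`print(c)` → prints [850, 8, 8, 4, 963]

Answer:
[850, 8, 8, 4, 963]
[850, 8, 8, 4, 963]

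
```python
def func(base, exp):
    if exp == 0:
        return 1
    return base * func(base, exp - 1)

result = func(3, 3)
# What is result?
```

func(3, 3) = 3 * 3 * 3 = 27

Answer: 27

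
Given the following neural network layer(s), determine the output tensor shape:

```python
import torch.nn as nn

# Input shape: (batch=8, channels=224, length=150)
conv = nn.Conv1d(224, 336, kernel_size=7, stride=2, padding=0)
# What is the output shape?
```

Input: (8, 224, 150) -> Output: (8, 336, 72)

Answer: (8, 336, 72)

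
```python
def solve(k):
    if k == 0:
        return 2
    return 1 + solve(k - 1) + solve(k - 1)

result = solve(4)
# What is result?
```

solve(k) = 1 + 2·solve(k-1), solve(0)=2. Closed form: (2+1)·2^4 - 1 = 47.

Answer: 47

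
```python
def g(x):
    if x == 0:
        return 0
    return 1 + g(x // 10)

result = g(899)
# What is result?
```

Count of digits of 899: 3

Answer: 3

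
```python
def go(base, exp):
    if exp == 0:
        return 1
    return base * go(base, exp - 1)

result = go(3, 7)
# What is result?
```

go(3, 7) = 3 * 3 * 3 * 3 * 3 * 3 * 3 = 2187

Answer: 2187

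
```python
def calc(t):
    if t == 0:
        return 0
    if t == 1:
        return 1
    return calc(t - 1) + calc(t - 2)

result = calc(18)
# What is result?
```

Build up from base cases: calc(0)=0, calc(1)=1, calc(2)=1, calc(3)=2, calc(4)=3, calc(5)=5, calc(6)=8, ..., calc(18)=2584

Answer: 2584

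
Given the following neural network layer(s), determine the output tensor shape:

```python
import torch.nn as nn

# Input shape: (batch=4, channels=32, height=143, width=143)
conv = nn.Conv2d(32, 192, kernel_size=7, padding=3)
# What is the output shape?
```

Input: (4, 32, 143, 143) -> Output: (4, 192, 143, 143)

Answer: (4, 192, 143, 143)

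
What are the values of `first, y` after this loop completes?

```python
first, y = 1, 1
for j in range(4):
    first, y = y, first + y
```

Fibonacci: after 4 iterations
`first, y` takes the values: (1, 1) → (1, 2) → (2, 3) → (3, 5) → (5, 8)

Answer: 5, 8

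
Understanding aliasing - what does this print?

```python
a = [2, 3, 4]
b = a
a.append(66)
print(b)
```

Key concept: basic list aliasing.
Step by step:
`a = [2, 3, 4]` → a = [2, 3, 4]
`b = a` → b = [2, 3, 4] (same object as a)
`a.append(66)` → a = [2, 3, 4, 66] (same object as b); b = [2, 3, 4, 66] (same object as a)
`print(b)` → prints [2, 3, 4, 66]

Answer: [2, 3, 4, 66]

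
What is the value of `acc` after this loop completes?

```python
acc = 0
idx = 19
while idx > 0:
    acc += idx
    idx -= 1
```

Sum 19 down to 1
`acc` takes the values: 0 → 19 → 37 → 54 → 70 → 85 → 99 → 112 → 124 → 135 → 145 → 154 → 162 → 169 → 175 → 180 → 184 → 187 → 189 → 190

Answer: 190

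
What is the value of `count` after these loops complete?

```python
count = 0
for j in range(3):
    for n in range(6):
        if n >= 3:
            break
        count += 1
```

Inner breaks at 3, outer runs 3 times
`count` takes the values: 0 → 1 → 2 → 3 → 4 → 5 → 6 → 7 → 8 → 9

Answer: 9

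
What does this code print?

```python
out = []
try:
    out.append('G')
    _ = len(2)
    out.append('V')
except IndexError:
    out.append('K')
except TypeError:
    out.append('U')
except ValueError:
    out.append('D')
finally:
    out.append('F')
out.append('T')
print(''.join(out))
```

Execution trace: 'G' (try body) → 'U' (except TypeError) → 'F' (finally) → 'T' (after the try/except). Output: GUFT

Answer: GUFT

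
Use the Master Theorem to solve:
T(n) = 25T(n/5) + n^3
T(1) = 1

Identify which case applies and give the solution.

a=25, b=5, f(n)=n^3. log_5(25) = 2. Since c=3 > 2 and the regularity condition holds (25(n/5)^3 = (25/5^3)n^3 with 25/5^3 < 1), Case 3 applies: T(n) = Θ(f(n)) = O(n^3).

Answer: O(n^3) - Case 3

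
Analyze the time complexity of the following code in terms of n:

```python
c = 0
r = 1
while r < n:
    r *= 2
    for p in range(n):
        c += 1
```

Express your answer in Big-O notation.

Each loop level contributes: log n × n. Multiplying the contributions gives O(n log n).

Answer: O(n log n)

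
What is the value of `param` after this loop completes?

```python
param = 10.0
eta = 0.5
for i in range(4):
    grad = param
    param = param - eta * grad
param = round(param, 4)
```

Gradient descent: w = 10.0 * (1 - 0.5)^4
`param` takes the values: 10.0 → 5.0 → 2.5 → 1.25 → 0.625

Answer: 0.625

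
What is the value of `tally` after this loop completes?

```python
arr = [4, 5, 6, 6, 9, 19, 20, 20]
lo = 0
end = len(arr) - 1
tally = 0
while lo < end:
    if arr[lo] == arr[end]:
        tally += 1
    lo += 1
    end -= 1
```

Count matching pairs from ends
`tally` takes the values: 0

Answer: 0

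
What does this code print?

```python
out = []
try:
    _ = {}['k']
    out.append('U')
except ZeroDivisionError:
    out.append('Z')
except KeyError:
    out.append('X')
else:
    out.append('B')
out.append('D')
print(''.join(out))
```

Execution trace: 'X' (except KeyError) → 'D' (after the try/except). Output: XD

Answer: XD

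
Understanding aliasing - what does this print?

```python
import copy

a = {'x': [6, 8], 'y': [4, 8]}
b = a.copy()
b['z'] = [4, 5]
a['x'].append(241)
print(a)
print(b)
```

Key concept: shallow copy of dict with mutable values.
Step by step:
`a = {'x': [6, 8], 'y': [4, 8]}` → a = {'x': [6, 8], 'y': [4, 8]}
`b = a.copy()` → b = {'x': [6, 8], 'y': [4, 8]}
`b['z'] = [4, 5]` → b = {'x': [6, 8], 'y': [4, 8], 'z': [4, 5]}
`a['x'].append(241)` → a = {'x': [6, 8, 241], 'y': [4, 8]}; b = {'x': [6, 8, 241], 'y': [4, 8], 'z': [4, 5]}
`print(a)` → prints {'x': [6, 8, 241], 'y': [4, 8]}
`print(b)` → prints {'x': [6, 8, 241], 'y': [4, 8], 'z': [4, 5]}

Answer:
{'x': [6, 8, 241], 'y': [4, 8]}
{'x': [6, 8, 241], 'y': [4, 8], 'z': [4, 5]}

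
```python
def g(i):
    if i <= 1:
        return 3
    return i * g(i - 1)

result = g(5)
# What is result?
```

g(5) = 5 * 4 * 3 * 2 * 3 = 360

Answer: 360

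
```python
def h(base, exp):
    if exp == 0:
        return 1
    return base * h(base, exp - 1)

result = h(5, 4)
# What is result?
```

h(5, 4) = 5 * 5 * 5 * 5 = 625

Answer: 625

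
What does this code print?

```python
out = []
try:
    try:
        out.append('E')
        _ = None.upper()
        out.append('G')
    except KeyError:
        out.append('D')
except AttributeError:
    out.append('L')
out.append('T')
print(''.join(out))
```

Execution trace: 'E' (try body) → 'L' (outer except AttributeError) → 'T' (after the try/except). Output: ELT

Answer: ELT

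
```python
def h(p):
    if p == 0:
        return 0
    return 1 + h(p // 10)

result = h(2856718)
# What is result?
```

Count of digits of 2856718: 7

Answer: 7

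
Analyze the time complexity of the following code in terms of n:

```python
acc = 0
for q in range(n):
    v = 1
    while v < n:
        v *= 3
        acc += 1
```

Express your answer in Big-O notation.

Each loop level contributes: n × log n. Multiplying the contributions gives O(n log n).

Answer: O(n log n)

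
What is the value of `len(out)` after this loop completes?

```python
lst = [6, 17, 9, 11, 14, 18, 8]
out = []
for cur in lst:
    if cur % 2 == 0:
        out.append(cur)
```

Count even numbers in [6, 17, 9, 11, 14, 18, 8]
`out` takes the values: [] → [6] → [6, 14] → [6, 14, 18] → [6, 14, 18, 8]
So `len(out)` = 4

Answer: 4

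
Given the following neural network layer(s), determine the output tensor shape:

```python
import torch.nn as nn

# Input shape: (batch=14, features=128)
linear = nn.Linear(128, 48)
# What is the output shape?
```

Input: (14, 128) -> Output: (14, 48)

Answer: (14, 48)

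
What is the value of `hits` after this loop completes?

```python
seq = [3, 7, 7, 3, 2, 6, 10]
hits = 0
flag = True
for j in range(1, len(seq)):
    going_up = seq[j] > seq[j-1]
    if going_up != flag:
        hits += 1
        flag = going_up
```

Count direction changes in [3, 7, 7, 3, 2, 6, 10]
`hits` takes the values: 0 → 1 → 2

Answer: 2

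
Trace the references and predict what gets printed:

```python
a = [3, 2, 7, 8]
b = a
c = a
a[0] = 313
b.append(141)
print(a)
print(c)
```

Key concept: multiple aliases.
Step by step:
`a = [3, 2, 7, 8]` → a = [3, 2, 7, 8]
`b = a` → b = [3, 2, 7, 8] (same object as a)
`c = a` → c = [3, 2, 7, 8] (same object as a, b)
`a[0] = 313` → a = [313, 2, 7, 8] (same object as b, c); b = [313, 2, 7, 8] (same object as a, c); c = [313, 2, 7, 8] (same object as a, b)
`b.append(141)` → a = [313, 2, 7, 8, 141] (same object as b, c); b = [313, 2, 7, 8, 141] (same object as a, c); c = [313, 2, 7, 8, 141] (same object as a, b)
`print(a)` → prints [313, 2, 7, 8, 141]
`print(c)` → prints [313, 2, 7, 8, 141]

Answer:
[313, 2, 7, 8, 141]
[313, 2, 7, 8, 141]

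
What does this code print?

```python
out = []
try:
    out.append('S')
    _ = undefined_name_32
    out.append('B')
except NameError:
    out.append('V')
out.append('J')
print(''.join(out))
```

Execution trace: 'S' (try body) → 'V' (except NameError) → 'J' (after the try/except). Output: SVJ

Answer: SVJ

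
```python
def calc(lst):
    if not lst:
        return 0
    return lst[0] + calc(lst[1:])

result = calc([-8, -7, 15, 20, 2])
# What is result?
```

(-8) + (-7) + 15 + 20 + 2 + 0 = 22

Answer: 22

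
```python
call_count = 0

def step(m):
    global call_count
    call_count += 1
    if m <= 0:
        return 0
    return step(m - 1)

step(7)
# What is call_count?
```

Linear recursion stepping by 1: 8 calls from m=7 down to ≤0.

Answer: 8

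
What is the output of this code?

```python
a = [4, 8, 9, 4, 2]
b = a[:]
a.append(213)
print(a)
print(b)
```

Key concept: slice [:] creates copy.
Step by step:
`a = [4, 8, 9, 4, 2]` → a = [4, 8, 9, 4, 2]
`b = a[:]` → b = [4, 8, 9, 4, 2]
`a.append(213)` → a = [4, 8, 9, 4, 2, 213]
`print(a)` → prints [4, 8, 9, 4, 2, 213]
`print(b)` → prints [4, 8, 9, 4, 2]

Answer:
[4, 8, 9, 4, 2, 213]
[4, 8, 9, 4, 2]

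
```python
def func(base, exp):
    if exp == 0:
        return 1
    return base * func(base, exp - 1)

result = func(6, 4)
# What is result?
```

func(6, 4) = 6 * 6 * 6 * 6 = 1296

Answer: 1296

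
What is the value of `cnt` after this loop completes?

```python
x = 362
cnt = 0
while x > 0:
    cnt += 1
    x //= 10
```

Count digits by repeated division by 10
`cnt` takes the values: 0 → 1 → 2 → 3

Answer: 3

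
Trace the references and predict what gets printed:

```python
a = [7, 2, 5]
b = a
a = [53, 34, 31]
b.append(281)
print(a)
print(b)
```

Key concept: rebinding vs mutation: a is rebound to a new list, b still points at the original.
Step by step:
`a = [7, 2, 5]` → a = [7, 2, 5]
`b = a` → b = [7, 2, 5] (same object as a)
`a = [53, 34, 31]` → a = [53, 34, 31]
`b.append(281)` → b = [7, 2, 5, 281]
`print(a)` → prints [53, 34, 31]
`print(b)` → prints [7, 2, 5, 281]

Answer:
[53, 34, 31]
[7, 2, 5, 281]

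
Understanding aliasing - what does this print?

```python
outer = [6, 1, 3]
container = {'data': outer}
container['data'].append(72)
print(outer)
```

Key concept: dict holds reference to list.
Step by step:
`outer = [6, 1, 3]` → outer = [6, 1, 3]
`container = {'data': outer}` → container = {'data': [6, 1, 3]}
`container['data'].append(72)` → outer = [6, 1, 3, 72]; container = {'data': [6, 1, 3, 72]}
`print(outer)` → prints [6, 1, 3, 72]

Answer: [6, 1, 3, 72]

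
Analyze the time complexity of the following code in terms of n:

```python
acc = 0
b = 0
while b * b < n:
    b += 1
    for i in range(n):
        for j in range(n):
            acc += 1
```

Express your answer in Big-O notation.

Each loop level contributes: √n × n × n. Multiplying the contributions gives O(n^2√n).

Answer: O(n^2√n)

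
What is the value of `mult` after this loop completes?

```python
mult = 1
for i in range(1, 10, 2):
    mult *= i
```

Product of 1, 3, 5, ... up to 9
`mult` takes the values: 1 → 3 → 15 → 105 → 945

Answer: 945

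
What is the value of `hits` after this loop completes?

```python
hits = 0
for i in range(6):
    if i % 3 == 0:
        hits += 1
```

Count numbers divisible by 3 in range(6)
`hits` takes the values: 0 → 1 → 2

Answer: 2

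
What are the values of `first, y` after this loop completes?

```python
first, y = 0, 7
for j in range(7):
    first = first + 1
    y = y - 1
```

first goes 0→7, y goes 7→0
`first, y` takes the values: (0, 7) → (1, 7) → (1, 6) → (2, 6) → (2, 5) → (3, 5) → (3, 4) → (4, 4) → (4, 3) → (5, 3) → (5, 2) → (6, 2) → (6, 1) → (7, 1) → (7, 0)

Answer: 7, 0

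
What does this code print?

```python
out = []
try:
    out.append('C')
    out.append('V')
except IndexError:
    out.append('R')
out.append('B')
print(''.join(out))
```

Execution trace: 'C' (try body) → 'V' (try body, no exception) → 'B' (after the try/except). Output: CVB

Answer: CVB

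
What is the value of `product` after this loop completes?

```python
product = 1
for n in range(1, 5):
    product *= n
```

4! = 24
`product` takes the values: 1 → 2 → 6 → 24

Answer: 24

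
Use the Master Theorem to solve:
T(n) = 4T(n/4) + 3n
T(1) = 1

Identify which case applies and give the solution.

a=4, b=4, f(n)=3n. log_4(4) = 1. Since c=1 = 1, Case 2 applies: T(n) = Θ(n^log_b(a) · log n) = O(n log n).

Answer: O(n log n) - Case 2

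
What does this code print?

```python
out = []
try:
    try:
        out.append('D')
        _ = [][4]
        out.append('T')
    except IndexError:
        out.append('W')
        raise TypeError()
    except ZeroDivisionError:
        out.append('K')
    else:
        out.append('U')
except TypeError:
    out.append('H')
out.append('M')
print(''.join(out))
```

Execution trace: 'D' (inner try body) → 'W' (inner except IndexError) → 'H' (outer except TypeError) → 'M' (after the try/except). Output: DWHM

Answer: DWHM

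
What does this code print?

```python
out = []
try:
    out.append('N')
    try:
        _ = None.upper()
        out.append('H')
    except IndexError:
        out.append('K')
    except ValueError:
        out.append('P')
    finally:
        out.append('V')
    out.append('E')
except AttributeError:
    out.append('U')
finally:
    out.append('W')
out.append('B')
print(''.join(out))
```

Execution trace: 'N' (try body) → 'V' (inner finally) → 'U' (except AttributeError) → 'W' (finally) → 'B' (after the try/except). Output: NVUWB

Answer: NVUWB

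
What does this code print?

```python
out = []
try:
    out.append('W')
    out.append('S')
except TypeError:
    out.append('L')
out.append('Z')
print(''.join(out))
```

Execution trace: 'W' (try body) → 'S' (try body, no exception) → 'Z' (after the try/except). Output: WSZ

Answer: WSZ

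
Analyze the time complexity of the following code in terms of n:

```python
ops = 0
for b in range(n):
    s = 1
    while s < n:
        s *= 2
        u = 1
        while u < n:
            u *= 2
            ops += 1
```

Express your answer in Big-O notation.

Each loop level contributes: n × log n × log n. Multiplying the contributions gives O(n log² n).

Answer: O(n log² n)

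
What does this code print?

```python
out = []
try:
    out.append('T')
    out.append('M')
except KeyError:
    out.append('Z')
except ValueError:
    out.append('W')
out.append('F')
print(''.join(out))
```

Execution trace: 'T' (try body) → 'M' (try body, no exception) → 'F' (after the try/except). Output: TMF

Answer: TMF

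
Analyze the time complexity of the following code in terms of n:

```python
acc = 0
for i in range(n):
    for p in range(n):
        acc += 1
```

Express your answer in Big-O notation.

Each loop level contributes: n × n. Multiplying the contributions gives O(n^2).

Answer: O(n^2)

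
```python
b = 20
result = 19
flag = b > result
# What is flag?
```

Trace:
`b = 20` → b = 20
`result = 19` → result = 19
`flag = b > result` → flag = True
So flag = True

Answer: True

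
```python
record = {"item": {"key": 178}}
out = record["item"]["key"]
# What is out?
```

Trace:
`record = {"item": {"key": 178}}` → record = {'item': {'key': 178}}
`out = record["item"]["key"]` → out = 178
So out = 178

Answer: 178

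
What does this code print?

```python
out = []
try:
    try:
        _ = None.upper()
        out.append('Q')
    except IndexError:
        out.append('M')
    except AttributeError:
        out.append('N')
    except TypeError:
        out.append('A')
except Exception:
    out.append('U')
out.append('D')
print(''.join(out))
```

Execution trace: 'N' (inner except AttributeError) → 'D' (after the try/except). Output: ND

Answer: ND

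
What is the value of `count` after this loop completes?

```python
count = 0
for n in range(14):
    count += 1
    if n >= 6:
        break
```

Loop breaks when n reaches 6, count is 7
`count` takes the values: 0 → 1 → 2 → 3 → 4 → 5 → 6 → 7

Answer: 7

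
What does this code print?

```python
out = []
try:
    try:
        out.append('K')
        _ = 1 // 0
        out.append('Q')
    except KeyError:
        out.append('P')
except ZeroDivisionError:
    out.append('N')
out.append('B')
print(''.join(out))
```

Execution trace: 'K' (try body) → 'N' (outer except ZeroDivisionError) → 'B' (after the try/except). Output: KNB

Answer: KNB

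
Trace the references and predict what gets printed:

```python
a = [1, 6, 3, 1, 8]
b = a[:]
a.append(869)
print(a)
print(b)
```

Key concept: slice [:] creates copy.
Step by step:
`a = [1, 6, 3, 1, 8]` → a = [1, 6, 3, 1, 8]
`b = a[:]` → b = [1, 6, 3, 1, 8]
`a.append(869)` → a = [1, 6, 3, 1, 8, 869]
`print(a)` → prints [1, 6, 3, 1, 8, 869]
`print(b)` → prints [1, 6, 3, 1, 8]

Answer:
[1, 6, 3, 1, 8, 869]
[1, 6, 3, 1, 8]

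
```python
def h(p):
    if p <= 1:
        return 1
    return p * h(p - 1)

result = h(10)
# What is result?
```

h(10) = 10 * 9 * 8 * 7 * 6 * 5 * 4 * 3 * 2 * 1 = 3628800

Answer: 3628800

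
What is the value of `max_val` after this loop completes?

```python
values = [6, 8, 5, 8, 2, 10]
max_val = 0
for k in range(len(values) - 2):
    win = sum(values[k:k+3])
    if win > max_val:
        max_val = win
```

Max sum of 3-element window in [6, 8, 5, 8, 2, 10]
`max_val` takes the values: 0 → 19 → 21

Answer: 21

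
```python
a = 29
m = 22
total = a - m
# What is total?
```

Trace:
`a = 29` → a = 29
`m = 22` → m = 22
`total = a - m` → total = 7
So total = 7

Answer: 7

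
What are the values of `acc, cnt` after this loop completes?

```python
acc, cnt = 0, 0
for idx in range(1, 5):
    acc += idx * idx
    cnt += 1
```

Sum of squares and count
`acc, cnt` takes the values: (0, 0) → (1, 0) → (1, 1) → (5, 1) → (5, 2) → (14, 2) → (14, 3) → (30, 3) → (30, 4)

Answer: 30, 4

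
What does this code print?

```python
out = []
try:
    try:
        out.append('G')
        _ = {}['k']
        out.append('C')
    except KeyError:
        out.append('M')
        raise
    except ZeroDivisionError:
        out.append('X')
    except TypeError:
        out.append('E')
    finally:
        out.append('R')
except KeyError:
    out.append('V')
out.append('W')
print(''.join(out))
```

Execution trace: 'G' (inner try body) → 'M' (inner except KeyError) → 'R' (inner finally) → 'V' (outer except KeyError) → 'W' (after the try/except). Output: GMRVW

Answer: GMRVW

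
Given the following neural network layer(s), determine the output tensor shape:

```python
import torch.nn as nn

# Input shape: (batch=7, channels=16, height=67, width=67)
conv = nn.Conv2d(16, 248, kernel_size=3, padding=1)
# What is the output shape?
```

Input: (7, 16, 67, 67) -> Output: (7, 248, 67, 67)

Answer: (7, 248, 67, 67)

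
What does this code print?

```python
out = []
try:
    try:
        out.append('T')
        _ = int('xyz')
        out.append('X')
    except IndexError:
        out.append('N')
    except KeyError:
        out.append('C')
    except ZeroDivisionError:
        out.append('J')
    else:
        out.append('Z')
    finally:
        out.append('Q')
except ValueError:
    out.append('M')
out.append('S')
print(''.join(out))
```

Execution trace: 'T' (try body) → 'Q' (finally) → 'M' (outer except ValueError) → 'S' (after the try/except). Output: TQMS

Answer: TQMS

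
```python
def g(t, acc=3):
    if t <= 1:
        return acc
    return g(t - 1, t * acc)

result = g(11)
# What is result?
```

Accumulator trace (n, acc): (11, 3) -> (10, 33) -> (9, 330) -> (8, 2970) -> (7, 23760) -> (6, 166320) -> (5, 997920) -> (4, 4989600) -> (3, 19958400) -> (2, 59875200) -> (1, 119750400) -> return 119750400

Answer: 119750400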